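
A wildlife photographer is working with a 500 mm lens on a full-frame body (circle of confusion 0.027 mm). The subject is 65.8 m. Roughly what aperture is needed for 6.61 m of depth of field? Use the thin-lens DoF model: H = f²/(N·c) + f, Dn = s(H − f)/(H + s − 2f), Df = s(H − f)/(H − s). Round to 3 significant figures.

Write h = H − f = f²/(N·c). The thin-lens limits are Dn = s·h/(h + (s−f)) and Df = s·h/(h − (s−f)), so DoF = Df − Dn = 2·s·(s−f)·h / (h² − (s−f)²).
That is a quadratic in h: DoF·h² − 2·s·(s−f)·h − DoF·(s−f)² = 0 ⇒ h = (s−f)·(s + √(s² + DoF²)) / DoF = 65300 × (65800 + √(65800² + 6610²)) / 6610 = 65300 × (65800 + 66131.2) / 6610 ≈ 1303344 mm.
Then N = f²/(c·h) = 500² / (0.027 × 1303344) = 250000 / 35190 ≈ 7.10.

f/7.10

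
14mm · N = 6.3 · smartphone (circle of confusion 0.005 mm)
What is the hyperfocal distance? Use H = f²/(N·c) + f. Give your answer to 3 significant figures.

6.24 m

Hyperfocal distance H = f²/(N·c) + f = 14²/(6.3 × 0.005) + 14 = 196/0.0315 + 14 ≈ 6236.2 mm ≈ 6.24 m.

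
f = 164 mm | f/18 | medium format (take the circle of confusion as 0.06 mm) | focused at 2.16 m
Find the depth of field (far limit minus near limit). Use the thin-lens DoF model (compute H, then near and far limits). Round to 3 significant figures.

Hyperfocal distance H = f²/(N·c) + f = 164²/(18 × 0.06) + 164 = 26896/1.08 + 164 ≈ 25067.7 mm ≈ 25.07 m.
Near limit Dn = s·(H − f)/(H + s − 2f) = 2160 × (25067.7 − 164) / (25067.7 + 2160 − 2 × 164) = 2160 × 24903.7 / 26899.7 ≈ 1999.72 mm.
Far limit Df = s·(H − f)/(H − s) = 2160 × (25067.7 − 164) / (25067.7 − 2160) = 2160 × 24903.7 / 22907.7 ≈ 2348.21 mm.
Depth of field = Df − Dn = 2348.21 − 1999.72 ≈ 348.49 mm.

348 mm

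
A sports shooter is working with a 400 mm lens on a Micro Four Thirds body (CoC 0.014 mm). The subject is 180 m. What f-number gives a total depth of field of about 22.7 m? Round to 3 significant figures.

f/4

Write h = H − f = f²/(N·c). The thin-lens limits are Dn = s·h/(h + (s−f)) and Df = s·h/(h − (s−f)), so DoF = Df − Dn = 2·s·(s−f)·h / (h² − (s−f)²).
That is a quadratic in h: DoF·h² − 2·s·(s−f)·h − DoF·(s−f)² = 0 ⇒ h = (s−f)·(s + √(s² + DoF²)) / DoF = 179600 × (180000 + √(180000² + 22700²)) / 22700 = 179600 × (180000 + 181426) / 22700 ≈ 2859562 mm.
Then N = f²/(c·h) = 400² / (0.014 × 2859562) = 160000 / 40034 ≈ 4.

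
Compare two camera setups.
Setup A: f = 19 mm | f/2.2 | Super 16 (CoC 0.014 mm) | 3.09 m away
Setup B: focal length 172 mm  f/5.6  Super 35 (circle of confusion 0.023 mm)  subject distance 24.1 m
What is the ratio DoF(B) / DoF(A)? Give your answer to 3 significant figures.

Setup A: H = 19²/(2.2×0.014) + 19 ≈ 11739.8 mm; DoF = Df − Dn = 4187.1 − 2448.5 ≈ 1738.6 mm.
Setup B: H = 172²/(5.6×0.023) + 172 ≈ 229861.4 mm; DoF = Df − Dn = 26902.6 − 21826.2 ≈ 5076.4 mm.
Ratio = 5076.4 / 1738.6 ≈ 2.92.

2.92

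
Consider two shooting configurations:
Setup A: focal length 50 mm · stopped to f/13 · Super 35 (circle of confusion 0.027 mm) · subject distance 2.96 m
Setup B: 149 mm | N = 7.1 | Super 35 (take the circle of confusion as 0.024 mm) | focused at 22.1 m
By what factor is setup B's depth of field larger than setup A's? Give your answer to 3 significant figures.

2.64

Setup A: H = 50²/(13×0.027) + 50 ≈ 7172.5 mm; DoF = Df − Dn = 5004.8 − 2101.4 ≈ 2903.4 mm.
Setup B: H = 149²/(7.1×0.024) + 149 ≈ 130436.6 mm; DoF = Df − Dn = 26577.9 − 18913.4 ≈ 7664.5 mm.
Ratio = 7664.5 / 2903.4 ≈ 2.64.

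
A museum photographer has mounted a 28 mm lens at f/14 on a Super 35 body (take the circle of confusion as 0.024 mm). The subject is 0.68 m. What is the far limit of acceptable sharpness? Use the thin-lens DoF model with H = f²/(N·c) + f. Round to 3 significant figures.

0.944 m

Hyperfocal distance H = f²/(N·c) + f = 28²/(14 × 0.024) + 28 = 784/0.336 + 28 ≈ 2361.3 mm ≈ 2.361 m.
Far limit Df = s·(H − f)/(H − s) = 680 × (2361.3 − 28) / (2361.3 − 680) = 680 × 2333.3 / 1681.3 ≈ 943.70 mm ≈ 0.944 m.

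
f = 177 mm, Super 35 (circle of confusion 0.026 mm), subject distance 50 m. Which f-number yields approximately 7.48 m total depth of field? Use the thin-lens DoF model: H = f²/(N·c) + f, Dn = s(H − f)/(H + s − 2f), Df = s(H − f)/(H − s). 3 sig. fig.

f/1.80

Write h = H − f = f²/(N·c). The thin-lens limits are Dn = s·h/(h + (s−f)) and Df = s·h/(h − (s−f)), so DoF = Df − Dn = 2·s·(s−f)·h / (h² − (s−f)²).
That is a quadratic in h: DoF·h² − 2·s·(s−f)·h − DoF·(s−f)² = 0 ⇒ h = (s−f)·(s + √(s² + DoF²)) / DoF = 49823 × (50000 + √(50000² + 7480²)) / 7480 = 49823 × (50000 + 50556.4) / 7480 ≈ 669789 mm.
Then N = f²/(c·h) = 177² / (0.026 × 669789) = 31329 / 17415 ≈ 1.80.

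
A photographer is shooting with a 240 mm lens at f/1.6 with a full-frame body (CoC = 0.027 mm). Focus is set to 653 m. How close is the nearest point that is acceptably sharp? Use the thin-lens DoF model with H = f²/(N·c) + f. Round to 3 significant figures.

438 m

Hyperfocal distance H = f²/(N·c) + f = 240²/(1.6 × 0.027) + 240 = 57600/0.0432 + 240 ≈ 1333573.3 mm ≈ 1334 m.
Near limit Dn = s·(H − f)/(H + s − 2f) = 653000 × (1333573.3 − 240) / (1333573.3 + 653000 − 2 × 240) = 653000 × 1333333.3 / 1986093.3 ≈ 438382 mm ≈ 438 m.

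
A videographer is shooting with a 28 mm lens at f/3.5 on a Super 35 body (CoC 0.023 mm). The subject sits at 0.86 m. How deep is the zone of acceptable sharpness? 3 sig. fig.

148 mm

Hyperfocal distance H = f²/(N·c) + f = 28²/(3.5 × 0.023) + 28 = 784/0.0805 + 28 ≈ 9767.1 mm ≈ 9.767 m.
Near limit Dn = s·(H − f)/(H + s − 2f) = 860 × (9767.1 − 28) / (9767.1 + 860 − 2 × 28) = 860 × 9739.1 / 10571.1 ≈ 792.31 mm.
Far limit Df = s·(H − f)/(H − s) = 860 × (9767.1 − 28) / (9767.1 − 860) = 860 × 9739.1 / 8907.1 ≈ 940.33 mm.
Depth of field = Df − Dn = 940.33 − 792.31 ≈ 148.02 mm.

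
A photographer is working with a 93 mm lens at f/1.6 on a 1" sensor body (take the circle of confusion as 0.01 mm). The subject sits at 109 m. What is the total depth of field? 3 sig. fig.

45.8 m

Hyperfocal distance H = f²/(N·c) + f = 93²/(1.6 × 0.01) + 93 = 8649/0.016 + 93 ≈ 540655.5 mm ≈ 540.7 m.
Near limit Dn = s·(H − f)/(H + s − 2f) = 109000 × (540655.5 − 93) / (540655.5 + 109000 − 2 × 93) = 109000 × 540562.5 / 649469.5 ≈ 90722 mm.
Far limit Df = s·(H − f)/(H − s) = 109000 × (540655.5 − 93) / (540655.5 − 109000) = 109000 × 540562.5 / 431655.5 ≈ 136501 mm.
Depth of field = Df − Dn = 136501 − 90722 ≈ 45779 mm ≈ 45.8 m.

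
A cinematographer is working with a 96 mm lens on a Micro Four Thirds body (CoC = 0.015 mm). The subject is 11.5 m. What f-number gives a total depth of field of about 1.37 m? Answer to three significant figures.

f/3.20

Write h = H − f = f²/(N·c). The thin-lens limits are Dn = s·h/(h + (s−f)) and Df = s·h/(h − (s−f)), so DoF = Df − Dn = 2·s·(s−f)·h / (h² − (s−f)²).
That is a quadratic in h: DoF·h² − 2·s·(s−f)·h − DoF·(s−f)² = 0 ⇒ h = (s−f)·(s + √(s² + DoF²)) / DoF = 11404 × (11500 + √(11500² + 1370²)) / 1370 = 11404 × (11500 + 11581.3) / 1370 ≈ 192131 mm.
Then N = f²/(c·h) = 96² / (0.015 × 192131) = 9216 / 2882.0 ≈ 3.20.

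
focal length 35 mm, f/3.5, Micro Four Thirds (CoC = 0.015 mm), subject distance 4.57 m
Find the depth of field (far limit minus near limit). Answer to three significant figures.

1.85 m

Hyperfocal distance H = f²/(N·c) + f = 35²/(3.5 × 0.015) + 35 = 1225/0.0525 + 35 ≈ 23368.3 mm ≈ 23.37 m.
Near limit Dn = s·(H − f)/(H + s − 2f) = 4570 × (23368.3 − 35) / (23368.3 + 4570 − 2 × 35) = 4570 × 23333.3 / 27868.3 ≈ 3826.3 mm.
Far limit Df = s·(H − f)/(H − s) = 4570 × (23368.3 − 35) / (23368.3 − 4570) = 4570 × 23333.3 / 18798.3 ≈ 5672.5 mm.
Depth of field = Df − Dn = 5672.5 − 3826.3 ≈ 1846.2 mm ≈ 1.85 m.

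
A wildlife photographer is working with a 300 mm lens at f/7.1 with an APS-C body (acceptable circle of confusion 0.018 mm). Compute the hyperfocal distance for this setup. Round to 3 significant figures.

Hyperfocal distance H = f²/(N·c) + f = 300²/(7.1 × 0.018) + 300 = 90000/0.1278 + 300 ≈ 704525.4 mm ≈ 705 m.

705 m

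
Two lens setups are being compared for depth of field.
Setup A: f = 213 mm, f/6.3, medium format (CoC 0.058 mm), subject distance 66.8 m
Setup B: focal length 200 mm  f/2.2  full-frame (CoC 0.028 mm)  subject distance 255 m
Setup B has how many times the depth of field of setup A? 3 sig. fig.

Setup A: H = 213²/(6.3×0.058) + 213 ≈ 124375.6 mm; DoF = Df − Dn = 144055 − 43481 ≈ 100574 mm.
Setup B: H = 200²/(2.2×0.028) + 200 ≈ 649550.6 mm; DoF = Df − Dn = 419678 − 183138 ≈ 236540 mm.
Ratio = 236540 / 100574 ≈ 2.35.

2.35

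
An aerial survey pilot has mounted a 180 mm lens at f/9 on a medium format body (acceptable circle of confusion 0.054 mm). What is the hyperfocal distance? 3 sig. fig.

66.8 m

Hyperfocal distance H = f²/(N·c) + f = 180²/(9 × 0.054) + 180 = 32400/0.486 + 180 ≈ 66846.7 mm ≈ 66.8 m.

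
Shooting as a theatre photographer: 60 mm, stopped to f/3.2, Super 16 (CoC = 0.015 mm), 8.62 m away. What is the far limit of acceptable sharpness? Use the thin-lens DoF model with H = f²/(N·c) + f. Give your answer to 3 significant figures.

9.73 m

Hyperfocal distance H = f²/(N·c) + f = 60²/(3.2 × 0.015) + 60 = 3600/0.048 + 60 ≈ 75060.0 mm ≈ 75.06 m.
Far limit Df = s·(H − f)/(H − s) = 8620 × (75060.0 − 60) / (75060.0 − 8620) = 8620 × 75000.0 / 66440.0 ≈ 9730.6 mm ≈ 9.73 m.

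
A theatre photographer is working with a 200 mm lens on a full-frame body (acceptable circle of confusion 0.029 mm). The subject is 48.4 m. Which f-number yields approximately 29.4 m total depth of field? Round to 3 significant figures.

f/8.01

Write h = H − f = f²/(N·c). The thin-lens limits are Dn = s·h/(h + (s−f)) and Df = s·h/(h − (s−f)), so DoF = Df − Dn = 2·s·(s−f)·h / (h² − (s−f)²).
That is a quadratic in h: DoF·h² − 2·s·(s−f)·h − DoF·(s−f)² = 0 ⇒ h = (s−f)·(s + √(s² + DoF²)) / DoF = 48200 × (48400 + √(48400² + 29400²)) / 29400 = 48200 × (48400 + 56629.7) / 29400 ≈ 172192 mm.
Then N = f²/(c·h) = 200² / (0.029 × 172192) = 40000 / 4993.6 ≈ 8.01.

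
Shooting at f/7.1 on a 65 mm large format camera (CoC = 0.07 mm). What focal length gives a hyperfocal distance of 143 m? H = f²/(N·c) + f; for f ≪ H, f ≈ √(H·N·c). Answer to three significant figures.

266 mm

From H = f²/(N·c) + f, with f ≪ H: f ≈ √(H·N·c) = √(143000 × 7.1 × 0.07) = √71071 ≈ 266.6 mm.
Exact: f² + N·c·f − N·c·H = 0 ⇒ f = (−N·c + √((N·c)² + 4·N·c·H))/2 = (−0.497 + √284284)/2 ≈ 266.34 mm ≈ 266 mm.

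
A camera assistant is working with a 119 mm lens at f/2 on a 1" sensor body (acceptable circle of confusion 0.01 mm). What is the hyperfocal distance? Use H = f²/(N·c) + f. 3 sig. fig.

Hyperfocal distance H = f²/(N·c) + f = 119²/(2 × 0.01) + 119 = 14161/0.02 + 119 ≈ 708169.0 mm ≈ 708 m.

708 m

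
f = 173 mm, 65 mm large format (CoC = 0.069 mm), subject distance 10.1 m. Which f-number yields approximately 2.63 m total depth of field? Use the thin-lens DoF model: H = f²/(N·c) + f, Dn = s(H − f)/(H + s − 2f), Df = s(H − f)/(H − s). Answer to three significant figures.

Write h = H − f = f²/(N·c). The thin-lens limits are Dn = s·h/(h + (s−f)) and Df = s·h/(h − (s−f)), so DoF = Df − Dn = 2·s·(s−f)·h / (h² − (s−f)²).
That is a quadratic in h: DoF·h² − 2·s·(s−f)·h − DoF·(s−f)² = 0 ⇒ h = (s−f)·(s + √(s² + DoF²)) / DoF = 9927 × (10100 + √(10100² + 2630²)) / 2630 = 9927 × (10100 + 10436.8) / 2630 ≈ 77517 mm.
Then N = f²/(c·h) = 173² / (0.069 × 77517) = 29929 / 5348.7 ≈ 5.60.

f/5.60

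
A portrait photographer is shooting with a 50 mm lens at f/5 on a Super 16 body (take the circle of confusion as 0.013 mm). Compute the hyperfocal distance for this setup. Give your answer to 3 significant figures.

38.5 m

Hyperfocal distance H = f²/(N·c) + f = 50²/(5 × 0.013) + 50 = 2500/0.065 + 50 ≈ 38511.5 mm ≈ 38.5 m.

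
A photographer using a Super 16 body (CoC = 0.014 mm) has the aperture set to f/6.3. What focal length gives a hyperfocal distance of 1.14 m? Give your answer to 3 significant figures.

From H = f²/(N·c) + f, with f ≪ H: f ≈ √(H·N·c) = √(1140 × 6.3 × 0.014) = √100.55 ≈ 10.03 mm.
Exact: f² + N·c·f − N·c·H = 0 ⇒ f = (−N·c + √((N·c)² + 4·N·c·H))/2 = (−0.0882 + √402.20)/2 ≈ 9.9834 mm ≈ 9.98 mm.

9.98 mm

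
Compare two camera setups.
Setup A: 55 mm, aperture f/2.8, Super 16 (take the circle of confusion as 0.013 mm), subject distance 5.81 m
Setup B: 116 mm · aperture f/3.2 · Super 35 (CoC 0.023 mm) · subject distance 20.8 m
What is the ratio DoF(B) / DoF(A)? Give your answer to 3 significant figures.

Setup A: H = 55²/(2.8×0.013) + 55 ≈ 83159.4 mm; DoF = Df − Dn = 6242.28 − 5433.71 ≈ 808.57 mm.
Setup B: H = 116²/(3.2×0.023) + 116 ≈ 182942.1 mm; DoF = Df − Dn = 23453.4 − 18686.0 ≈ 4767.4 mm.
Ratio = 4767.4 / 808.57 ≈ 5.90.

5.90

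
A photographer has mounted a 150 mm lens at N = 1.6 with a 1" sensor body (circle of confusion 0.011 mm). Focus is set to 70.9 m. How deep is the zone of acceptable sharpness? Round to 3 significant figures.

Hyperfocal distance H = f²/(N·c) + f = 150²/(1.6 × 0.011) + 150 = 22500/0.0176 + 150 ≈ 1278559.1 mm ≈ 1279 m.
Near limit Dn = s·(H − f)/(H + s − 2f) = 70900 × (1278559.1 − 150) / (1278559.1 + 70900 − 2 × 150) = 70900 × 1278409.1 / 1349159.1 ≈ 67182.0 mm.
Far limit Df = s·(H − f)/(H − s) = 70900 × (1278559.1 − 150) / (1278559.1 − 70900) = 70900 × 1278409.1 / 1207659.1 ≈ 75053.6 mm.
Depth of field = Df − Dn = 75053.6 − 67182.0 ≈ 7871.6 mm ≈ 7.87 m.

7.87 m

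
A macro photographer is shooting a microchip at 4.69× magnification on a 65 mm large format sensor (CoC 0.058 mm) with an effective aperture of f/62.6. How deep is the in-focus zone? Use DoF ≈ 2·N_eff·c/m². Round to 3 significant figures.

At magnification m, DoF ≈ 2·N_eff·c/m² = 2 × 62.6 × 0.058 / 4.69² = 7.262 / 22 ≈ 0.33 mm.

0.330 mm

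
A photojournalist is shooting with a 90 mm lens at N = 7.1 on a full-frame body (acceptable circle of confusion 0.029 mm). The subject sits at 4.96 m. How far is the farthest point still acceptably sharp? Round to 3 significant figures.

Hyperfocal distance H = f²/(N·c) + f = 90²/(7.1 × 0.029) + 90 = 8100/0.2059 + 90 ≈ 39429.5 mm ≈ 39.43 m.
Far limit Df = s·(H − f)/(H − s) = 4960 × (39429.5 − 90) / (39429.5 − 4960) = 4960 × 39339.5 / 34469.5 ≈ 5660.8 mm ≈ 5.66 m.

5.66 m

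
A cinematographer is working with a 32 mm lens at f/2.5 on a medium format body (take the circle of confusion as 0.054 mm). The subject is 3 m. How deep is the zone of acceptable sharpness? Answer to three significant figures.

Hyperfocal distance H = f²/(N·c) + f = 32²/(2.5 × 0.054) + 32 = 1024/0.135 + 32 ≈ 7617.2 mm ≈ 7.617 m.
Near limit Dn = s·(H − f)/(H + s − 2f) = 3000 × (7617.2 − 32) / (7617.2 + 3000 − 2 × 32) = 3000 × 7585.2 / 10553.2 ≈ 2156.3 mm.
Far limit Df = s·(H − f)/(H − s) = 3000 × (7617.2 − 32) / (7617.2 − 3000) = 3000 × 7585.2 / 4617.2 ≈ 4928.4 mm.
Depth of field = Df − Dn = 4928.4 − 2156.3 ≈ 2772.1 mm ≈ 2.77 m.

2.77 m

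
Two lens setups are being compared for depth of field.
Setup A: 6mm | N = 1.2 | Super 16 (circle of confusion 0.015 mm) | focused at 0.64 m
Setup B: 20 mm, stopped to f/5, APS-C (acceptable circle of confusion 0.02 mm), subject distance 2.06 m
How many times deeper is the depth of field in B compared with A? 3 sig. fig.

Setup A: H = 6²/(1.2×0.015) + 6 ≈ 2006.0 mm; DoF = Df − Dn = 937.04 − 485.95 ≈ 451.09 mm.
Setup B: H = 20²/(5×0.02) + 20 ≈ 4020.0 mm; DoF = Df − Dn = 4204.1 − 1364.2 ≈ 2839.9 mm.
Ratio = 2839.9 / 451.09 ≈ 6.30.

6.30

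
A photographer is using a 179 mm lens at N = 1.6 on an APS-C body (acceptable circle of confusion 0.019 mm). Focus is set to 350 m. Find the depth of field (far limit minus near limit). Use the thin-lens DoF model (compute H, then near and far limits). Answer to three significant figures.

261 m

Hyperfocal distance H = f²/(N·c) + f = 179²/(1.6 × 0.019) + 179 = 32041/0.0304 + 179 ≈ 1054159.3 mm ≈ 1054 m.
Near limit Dn = s·(H − f)/(H + s − 2f) = 350000 × (1054159.3 − 179) / (1054159.3 + 350000 − 2 × 179) = 350000 × 1053980.3 / 1403801.3 ≈ 262782 mm.
Far limit Df = s·(H − f)/(H − s) = 350000 × (1054159.3 − 179) / (1054159.3 − 350000) = 350000 × 1053980.3 / 704159.3 ≈ 523877 mm.
Depth of field = Df − Dn = 523877 − 262782 ≈ 261095 mm ≈ 261 m.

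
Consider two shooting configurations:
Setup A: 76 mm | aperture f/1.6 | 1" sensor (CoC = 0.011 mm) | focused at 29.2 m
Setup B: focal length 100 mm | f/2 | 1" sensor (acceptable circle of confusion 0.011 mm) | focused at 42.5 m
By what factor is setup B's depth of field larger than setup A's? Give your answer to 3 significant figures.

1.53

Setup A: H = 76²/(1.6×0.011) + 76 ≈ 328257.8 mm; DoF = Df − Dn = 32043.7 − 26819.9 ≈ 5223.8 mm.
Setup B: H = 100²/(2×0.011) + 100 ≈ 454645.5 mm; DoF = Df − Dn = 46872.2 − 38873.8 ≈ 7998.4 mm.
Ratio = 7998.4 / 5223.8 ≈ 1.53.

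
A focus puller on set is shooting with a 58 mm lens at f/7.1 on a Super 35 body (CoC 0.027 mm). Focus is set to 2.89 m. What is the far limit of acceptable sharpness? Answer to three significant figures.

3.45 m

Hyperfocal distance H = f²/(N·c) + f = 58²/(7.1 × 0.027) + 58 = 3364/0.1917 + 58 ≈ 17606.3 mm ≈ 17.61 m.
Far limit Df = s·(H − f)/(H − s) = 2890 × (17606.3 − 58) / (17606.3 − 2890) = 2890 × 17548.3 / 14716.3 ≈ 3446.2 mm ≈ 3.45 m.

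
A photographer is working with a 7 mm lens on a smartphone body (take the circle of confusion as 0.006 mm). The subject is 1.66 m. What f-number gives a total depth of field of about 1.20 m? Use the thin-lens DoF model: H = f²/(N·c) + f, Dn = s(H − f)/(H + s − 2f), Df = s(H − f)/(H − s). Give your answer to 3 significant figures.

f/1.60

Write h = H − f = f²/(N·c). The thin-lens limits are Dn = s·h/(h + (s−f)) and Df = s·h/(h − (s−f)), so DoF = Df − Dn = 2·s·(s−f)·h / (h² − (s−f)²).
That is a quadratic in h: DoF·h² − 2·s·(s−f)·h − DoF·(s−f)² = 0 ⇒ h = (s−f)·(s + √(s² + DoF²)) / DoF = 1653 × (1660 + √(1660² + 1200²)) / 1200 = 1653 × (1660 + 2048.32) / 1200 ≈ 5108.2 mm.
Then N = f²/(c·h) = 7² / (0.006 × 5108.2) = 49 / 30.649 ≈ 1.60.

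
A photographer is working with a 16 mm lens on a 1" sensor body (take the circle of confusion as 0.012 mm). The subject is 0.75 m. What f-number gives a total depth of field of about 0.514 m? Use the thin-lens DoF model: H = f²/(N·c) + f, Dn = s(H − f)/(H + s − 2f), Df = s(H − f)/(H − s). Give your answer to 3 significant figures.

f/9

Write h = H − f = f²/(N·c). The thin-lens limits are Dn = s·h/(h + (s−f)) and Df = s·h/(h − (s−f)), so DoF = Df − Dn = 2·s·(s−f)·h / (h² − (s−f)²).
That is a quadratic in h: DoF·h² − 2·s·(s−f)·h − DoF·(s−f)² = 0 ⇒ h = (s−f)·(s + √(s² + DoF²)) / DoF = 734 × (750 + √(750² + 514²)) / 514 = 734 × (750 + 909.228) / 514 ≈ 2369.4 mm.
Then N = f²/(c·h) = 16² / (0.012 × 2369.4) = 256 / 28.433 ≈ 9.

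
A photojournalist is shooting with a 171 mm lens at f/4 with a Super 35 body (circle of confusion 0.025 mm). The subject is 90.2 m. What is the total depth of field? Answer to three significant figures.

61.4 m

Hyperfocal distance H = f²/(N·c) + f = 171²/(4 × 0.025) + 171 = 29241/0.1 + 171 ≈ 292581.0 mm ≈ 292.6 m.
Near limit Dn = s·(H − f)/(H + s − 2f) = 90200 × (292581.0 − 171) / (292581.0 + 90200 − 2 × 171) = 90200 × 292410.0 / 382439.0 ≈ 68966 mm.
Far limit Df = s·(H − f)/(H − s) = 90200 × (292581.0 − 171) / (292581.0 − 90200) = 90200 × 292410.0 / 202381.0 ≈ 130325 mm.
Depth of field = Df − Dn = 130325 − 68966 ≈ 61359 mm ≈ 61.4 m.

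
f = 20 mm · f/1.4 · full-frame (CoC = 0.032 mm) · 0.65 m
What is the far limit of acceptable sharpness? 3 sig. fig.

Hyperfocal distance H = f²/(N·c) + f = 20²/(1.4 × 0.032) + 20 = 400/0.0448 + 20 ≈ 8948.6 mm ≈ 8.949 m.
Far limit Df = s·(H − f)/(H − s) = 650 × (8948.6 − 20) / (8948.6 − 650) = 650 × 8928.6 / 8298.6 ≈ 699.35 mm ≈ 0.699 m.

0.699 m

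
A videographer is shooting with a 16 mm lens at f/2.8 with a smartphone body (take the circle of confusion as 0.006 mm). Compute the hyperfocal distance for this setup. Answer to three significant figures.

Hyperfocal distance H = f²/(N·c) + f = 16²/(2.8 × 0.006) + 16 = 256/0.0168 + 16 ≈ 15254.1 mm ≈ 15.3 m.

15.3 m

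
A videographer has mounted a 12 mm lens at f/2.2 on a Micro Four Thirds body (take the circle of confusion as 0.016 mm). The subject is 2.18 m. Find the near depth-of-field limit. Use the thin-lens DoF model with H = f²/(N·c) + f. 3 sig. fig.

1.42 m

Hyperfocal distance H = f²/(N·c) + f = 12²/(2.2 × 0.016) + 12 = 144/0.0352 + 12 ≈ 4102.9 mm ≈ 4.103 m.
Near limit Dn = s·(H − f)/(H + s − 2f) = 2180 × (4102.9 − 12) / (4102.9 + 2180 − 2 × 12) = 2180 × 4090.9 / 6258.9 ≈ 1424.9 mm ≈ 1.42 m.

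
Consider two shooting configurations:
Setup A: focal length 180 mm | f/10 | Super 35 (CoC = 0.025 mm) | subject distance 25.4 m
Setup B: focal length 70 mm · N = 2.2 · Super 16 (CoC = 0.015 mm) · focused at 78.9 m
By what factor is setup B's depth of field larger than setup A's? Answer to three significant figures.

11.4

Setup A: H = 180²/(10×0.025) + 180 ≈ 129780.0 mm; DoF = Df − Dn = 31537 − 21262 ≈ 10275 mm.
Setup B: H = 70²/(2.2×0.015) + 70 ≈ 148554.8 mm; DoF = Df − Dn = 168193 − 51538 ≈ 116655 mm.
Ratio = 116655 / 10275 ≈ 11.4.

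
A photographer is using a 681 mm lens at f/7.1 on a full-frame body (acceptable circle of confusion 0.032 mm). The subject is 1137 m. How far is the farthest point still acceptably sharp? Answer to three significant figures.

2560 m

Hyperfocal distance H = f²/(N·c) + f = 681²/(7.1 × 0.032) + 681 = 463761/0.2272 + 681 ≈ 2041882.6 mm ≈ 2042 m.
Far limit Df = s·(H − f)/(H − s) = 1137000 × (2041882.6 − 681) / (2041882.6 − 1137000) = 1137000 × 2041201.6 / 904882.6 ≈ 2564804 mm ≈ 2560 m.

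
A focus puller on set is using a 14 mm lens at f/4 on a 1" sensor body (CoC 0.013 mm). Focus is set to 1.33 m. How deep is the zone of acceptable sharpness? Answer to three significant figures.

Hyperfocal distance H = f²/(N·c) + f = 14²/(4 × 0.013) + 14 = 196/0.052 + 14 ≈ 3783.2 mm ≈ 3.783 m.
Near limit Dn = s·(H − f)/(H + s − 2f) = 1330 × (3783.2 − 14) / (3783.2 + 1330 − 2 × 14) = 1330 × 3769.2 / 5085.2 ≈ 985.8 mm.
Far limit Df = s·(H − f)/(H − s) = 1330 × (3783.2 − 14) / (3783.2 − 1330) = 1330 × 3769.2 / 2453.2 ≈ 2043.5 mm.
Depth of field = Df − Dn = 2043.5 − 985.8 ≈ 1057.7 mm ≈ 1.06 m.

1.06 m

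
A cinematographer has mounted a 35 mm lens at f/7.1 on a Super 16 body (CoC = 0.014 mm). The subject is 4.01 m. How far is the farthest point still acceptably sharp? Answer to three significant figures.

5.92 m

Hyperfocal distance H = f²/(N·c) + f = 35²/(7.1 × 0.014) + 35 = 1225/0.0994 + 35 ≈ 12358.9 mm ≈ 12.36 m.
Far limit Df = s·(H − f)/(H − s) = 4010 × (12358.9 − 35) / (12358.9 − 4010) = 4010 × 12323.9 / 8348.9 ≈ 5919.2 mm ≈ 5.92 m.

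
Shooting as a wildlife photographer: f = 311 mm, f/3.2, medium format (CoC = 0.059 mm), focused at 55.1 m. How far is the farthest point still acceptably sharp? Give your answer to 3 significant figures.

61.7 m

Hyperfocal distance H = f²/(N·c) + f = 311²/(3.2 × 0.059) + 311 = 96721/0.1888 + 311 ≈ 512604.4 mm ≈ 512.6 m.
Far limit Df = s·(H − f)/(H − s) = 55100 × (512604.4 − 311) / (512604.4 − 55100) = 55100 × 512293.4 / 457504.4 ≈ 61699 mm ≈ 61.7 m.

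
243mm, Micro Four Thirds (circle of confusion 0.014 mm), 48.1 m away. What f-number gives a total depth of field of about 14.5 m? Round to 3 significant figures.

Write h = H − f = f²/(N·c). The thin-lens limits are Dn = s·h/(h + (s−f)) and Df = s·h/(h − (s−f)), so DoF = Df − Dn = 2·s·(s−f)·h / (h² − (s−f)²).
That is a quadratic in h: DoF·h² − 2·s·(s−f)·h − DoF·(s−f)² = 0 ⇒ h = (s−f)·(s + √(s² + DoF²)) / DoF = 47857 × (48100 + √(48100² + 14500²)) / 14500 = 47857 × (48100 + 50238.0) / 14500 ≈ 324563 mm.
Then N = f²/(c·h) = 243² / (0.014 × 324563) = 59049 / 4543.9 ≈ 13.

f/13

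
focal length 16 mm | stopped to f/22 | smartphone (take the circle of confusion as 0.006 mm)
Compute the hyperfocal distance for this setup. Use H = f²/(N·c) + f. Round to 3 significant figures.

1.96 m

Hyperfocal distance H = f²/(N·c) + f = 16²/(22 × 0.006) + 16 = 256/0.132 + 16 ≈ 1955.4 mm ≈ 1.96 m.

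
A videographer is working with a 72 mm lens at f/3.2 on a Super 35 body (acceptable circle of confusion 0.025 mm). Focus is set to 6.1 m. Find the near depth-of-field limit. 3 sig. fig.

5.58 m

Hyperfocal distance H = f²/(N·c) + f = 72²/(3.2 × 0.025) + 72 = 5184/0.08 + 72 ≈ 64872.0 mm ≈ 64.87 m.
Near limit Dn = s·(H − f)/(H + s − 2f) = 6100 × (64872.0 − 72) / (64872.0 + 6100 − 2 × 72) = 6100 × 64800.0 / 70828.0 ≈ 5580.8 mm ≈ 5.58 m.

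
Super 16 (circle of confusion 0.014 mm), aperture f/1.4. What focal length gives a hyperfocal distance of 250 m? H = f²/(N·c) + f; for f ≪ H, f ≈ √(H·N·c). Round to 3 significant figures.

From H = f²/(N·c) + f, with f ≪ H: f ≈ √(H·N·c) = √(250000 × 1.4 × 0.014) = √4900.0 ≈ 70.00 mm.
The +f correction barely moves this — solving exactly, f² + N·c·f − N·c·H = 0 ⇒ f = (−N·c + √((N·c)² + 4·N·c·H))/2 = (−0.0196 + √19600)/2 ≈ 69.990 mm, so f ≈ 70.0 mm.

70.0 mm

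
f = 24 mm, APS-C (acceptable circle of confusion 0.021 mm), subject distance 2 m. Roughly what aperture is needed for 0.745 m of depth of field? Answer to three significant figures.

f/2.50

Write h = H − f = f²/(N·c). The thin-lens limits are Dn = s·h/(h + (s−f)) and Df = s·h/(h − (s−f)), so DoF = Df − Dn = 2·s·(s−f)·h / (h² − (s−f)²).
That is a quadratic in h: DoF·h² − 2·s·(s−f)·h − DoF·(s−f)² = 0 ⇒ h = (s−f)·(s + √(s² + DoF²)) / DoF = 1976 × (2000 + √(2000² + 745²)) / 745 = 1976 × (2000 + 2134.25) / 745 ≈ 10965 mm.
Then N = f²/(c·h) = 24² / (0.021 × 10965) = 576 / 230.27 ≈ 2.50.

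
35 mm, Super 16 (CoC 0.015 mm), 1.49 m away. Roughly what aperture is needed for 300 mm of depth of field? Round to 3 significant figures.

Write h = H − f = f²/(N·c). The thin-lens limits are Dn = s·h/(h + (s−f)) and Df = s·h/(h − (s−f)), so DoF = Df − Dn = 2·s·(s−f)·h / (h² − (s−f)²).
That is a quadratic in h: DoF·h² − 2·s·(s−f)·h − DoF·(s−f)² = 0 ⇒ h = (s−f)·(s + √(s² + DoF²)) / DoF = 1455 × (1490 + √(1490² + 300²)) / 300 = 1455 × (1490 + 1519.90) / 300 ≈ 14598 mm.
Then N = f²/(c·h) = 35² / (0.015 × 14598) = 1225 / 218.97 ≈ 5.59.

f/5.59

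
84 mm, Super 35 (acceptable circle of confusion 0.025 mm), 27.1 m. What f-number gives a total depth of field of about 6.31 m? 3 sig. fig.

f/1.20

Write h = H − f = f²/(N·c). The thin-lens limits are Dn = s·h/(h + (s−f)) and Df = s·h/(h − (s−f)), so DoF = Df − Dn = 2·s·(s−f)·h / (h² − (s−f)²).
That is a quadratic in h: DoF·h² − 2·s·(s−f)·h − DoF·(s−f)² = 0 ⇒ h = (s−f)·(s + √(s² + DoF²)) / DoF = 27016 × (27100 + √(27100² + 6310²)) / 6310 = 27016 × (27100 + 27824.9) / 6310 ≈ 235159 mm.
Then N = f²/(c·h) = 84² / (0.025 × 235159) = 7056 / 5879.0 ≈ 1.20.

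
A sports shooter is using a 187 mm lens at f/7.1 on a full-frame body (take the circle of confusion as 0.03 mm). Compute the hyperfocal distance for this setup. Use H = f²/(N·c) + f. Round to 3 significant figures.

Hyperfocal distance H = f²/(N·c) + f = 187²/(7.1 × 0.03) + 187 = 34969/0.213 + 187 ≈ 164360.7 mm ≈ 164 m.

164 m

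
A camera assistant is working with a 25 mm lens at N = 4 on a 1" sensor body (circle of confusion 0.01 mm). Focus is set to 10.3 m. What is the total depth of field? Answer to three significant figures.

23.9 m

Hyperfocal distance H = f²/(N·c) + f = 25²/(4 × 0.01) + 25 = 625/0.04 + 25 ≈ 15650.0 mm ≈ 15.65 m.
Near limit Dn = s·(H − f)/(H + s − 2f) = 10300 × (15650.0 − 25) / (15650.0 + 10300 − 2 × 25) = 10300 × 15625.0 / 25900.0 ≈ 6214 mm.
Far limit Df = s·(H − f)/(H − s) = 10300 × (15650.0 − 25) / (15650.0 − 10300) = 10300 × 15625.0 / 5350.0 ≈ 30082 mm.
Depth of field = Df − Dn = 30082 − 6214 ≈ 23868 mm ≈ 23.9 m.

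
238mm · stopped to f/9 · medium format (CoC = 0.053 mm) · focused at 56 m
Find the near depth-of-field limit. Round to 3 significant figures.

Hyperfocal distance H = f²/(N·c) + f = 238²/(9 × 0.053) + 238 = 56644/0.477 + 238 ≈ 118988.5 mm ≈ 119.0 m.
Near limit Dn = s·(H − f)/(H + s − 2f) = 56000 × (118988.5 − 238) / (118988.5 + 56000 − 2 × 238) = 56000 × 118750.5 / 174512.5 ≈ 38106 mm ≈ 38.1 m.

38.1 m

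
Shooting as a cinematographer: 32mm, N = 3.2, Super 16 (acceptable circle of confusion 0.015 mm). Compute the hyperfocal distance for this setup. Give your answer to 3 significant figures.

Hyperfocal distance H = f²/(N·c) + f = 32²/(3.2 × 0.015) + 32 = 1024/0.048 + 32 ≈ 21365.3 mm ≈ 21.4 m.

21.4 m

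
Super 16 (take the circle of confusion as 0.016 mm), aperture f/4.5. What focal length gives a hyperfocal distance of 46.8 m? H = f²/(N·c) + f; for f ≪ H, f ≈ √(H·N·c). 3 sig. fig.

58.0 mm

From H = f²/(N·c) + f, with f ≪ H: f ≈ √(H·N·c) = √(46800 × 4.5 × 0.016) = √3369.6 ≈ 58.05 mm.
Exact: f² + N·c·f − N·c·H = 0 ⇒ f = (−N·c + √((N·c)² + 4·N·c·H))/2 = (−0.072 + √13478)/2 ≈ 58.012 mm ≈ 58.0 mm.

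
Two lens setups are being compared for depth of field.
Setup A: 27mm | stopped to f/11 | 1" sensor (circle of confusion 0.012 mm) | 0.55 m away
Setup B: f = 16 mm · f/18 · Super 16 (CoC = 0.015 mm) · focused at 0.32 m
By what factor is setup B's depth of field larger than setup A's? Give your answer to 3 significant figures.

2.18

Setup A: H = 27²/(11×0.012) + 27 ≈ 5549.7 mm; DoF = Df − Dn = 607.53 − 502.42 ≈ 105.11 mm.
Setup B: H = 16²/(18×0.015) + 16 ≈ 964.1 mm; DoF = Df − Dn = 471.02 − 242.31 ≈ 228.71 mm.
Ratio = 228.71 / 105.11 ≈ 2.18.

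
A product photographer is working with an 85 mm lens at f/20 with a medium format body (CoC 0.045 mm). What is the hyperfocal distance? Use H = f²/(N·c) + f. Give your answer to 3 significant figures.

Hyperfocal distance H = f²/(N·c) + f = 85²/(20 × 0.045) + 85 = 7225/0.9 + 85 ≈ 8112.8 mm ≈ 8.11 m.

8.11 m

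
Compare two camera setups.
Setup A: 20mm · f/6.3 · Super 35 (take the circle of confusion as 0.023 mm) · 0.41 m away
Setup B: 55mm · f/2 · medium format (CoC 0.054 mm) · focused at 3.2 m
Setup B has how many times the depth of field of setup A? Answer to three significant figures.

Setup A: H = 20²/(6.3×0.023) + 20 ≈ 2780.5 mm; DoF = Df − Dn = 477.45 − 359.25 ≈ 118.20 mm.
Setup B: H = 55²/(2×0.054) + 55 ≈ 28064.3 mm; DoF = Df − Dn = 3604.76 − 2876.96 ≈ 727.80 mm.
Ratio = 727.80 / 118.20 ≈ 6.16.

6.16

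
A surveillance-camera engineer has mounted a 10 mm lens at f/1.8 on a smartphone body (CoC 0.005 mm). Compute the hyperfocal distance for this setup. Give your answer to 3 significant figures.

Hyperfocal distance H = f²/(N·c) + f = 10²/(1.8 × 0.005) + 10 = 100/0.009 + 10 ≈ 11121.1 mm ≈ 11.1 m.

11.1 m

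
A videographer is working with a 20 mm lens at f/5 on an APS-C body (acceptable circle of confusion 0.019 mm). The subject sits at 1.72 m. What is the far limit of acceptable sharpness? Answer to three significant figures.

Hyperfocal distance H = f²/(N·c) + f = 20²/(5 × 0.019) + 20 = 400/0.095 + 20 ≈ 4230.5 mm ≈ 4.231 m.
Far limit Df = s·(H − f)/(H − s) = 1720 × (4230.5 − 20) / (4230.5 − 1720) = 1720 × 4210.5 / 2510.5 ≈ 2884.7 mm ≈ 2.88 m.

2.88 m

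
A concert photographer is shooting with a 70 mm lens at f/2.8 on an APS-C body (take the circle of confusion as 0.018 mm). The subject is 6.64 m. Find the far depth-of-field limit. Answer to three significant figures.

7.12 m

Hyperfocal distance H = f²/(N·c) + f = 70²/(2.8 × 0.018) + 70 = 4900/0.0504 + 70 ≈ 97292.2 mm ≈ 97.29 m.
Far limit Df = s·(H − f)/(H − s) = 6640 × (97292.2 − 70) / (97292.2 − 6640) = 6640 × 97222.2 / 90652.2 ≈ 7121.2 mm ≈ 7.12 m.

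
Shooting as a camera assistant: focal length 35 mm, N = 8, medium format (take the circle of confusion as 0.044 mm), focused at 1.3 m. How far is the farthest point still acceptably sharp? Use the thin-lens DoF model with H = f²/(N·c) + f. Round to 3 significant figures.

2.04 m

Hyperfocal distance H = f²/(N·c) + f = 35²/(8 × 0.044) + 35 = 1225/0.352 + 35 ≈ 3515.1 mm ≈ 3.515 m.
Far limit Df = s·(H − f)/(H − s) = 1300 × (3515.1 − 35) / (3515.1 − 1300) = 1300 × 3480.1 / 2215.1 ≈ 2042.4 mm ≈ 2.04 m.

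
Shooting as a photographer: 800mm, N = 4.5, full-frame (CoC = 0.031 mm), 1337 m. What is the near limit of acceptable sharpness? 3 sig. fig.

Hyperfocal distance H = f²/(N·c) + f = 800²/(4.5 × 0.031) + 800 = 640000/0.1395 + 800 ≈ 4588613.6 mm ≈ 4589 m.
Near limit Dn = s·(H − f)/(H + s − 2f) = 1337000 × (4588613.6 − 800) / (4588613.6 + 1337000 − 2 × 800) = 1337000 × 4587813.6 / 5924013.6 ≈ 1035431 mm ≈ 1040 m.

1040 m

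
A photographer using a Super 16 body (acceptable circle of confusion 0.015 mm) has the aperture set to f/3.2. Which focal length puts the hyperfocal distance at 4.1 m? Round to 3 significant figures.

14.0 mm

From H = f²/(N·c) + f, with f ≪ H: f ≈ √(H·N·c) = √(4100 × 3.2 × 0.015) = √196.80 ≈ 14.03 mm.
The +f correction barely moves this — solving exactly, f² + N·c·f − N·c·H = 0 ⇒ f = (−N·c + √((N·c)² + 4·N·c·H))/2 = (−0.048 + √787.20)/2 ≈ 14.005 mm, so f ≈ 14.0 mm.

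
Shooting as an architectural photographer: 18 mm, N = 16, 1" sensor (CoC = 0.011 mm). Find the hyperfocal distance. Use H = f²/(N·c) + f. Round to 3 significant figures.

1.86 m

Hyperfocal distance H = f²/(N·c) + f = 18²/(16 × 0.011) + 18 = 324/0.176 + 18 ≈ 1858.9 mm ≈ 1.86 m.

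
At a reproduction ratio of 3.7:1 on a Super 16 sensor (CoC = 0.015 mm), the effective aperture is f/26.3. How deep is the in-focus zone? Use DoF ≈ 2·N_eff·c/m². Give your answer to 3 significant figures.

0.0576 mm

At magnification m, DoF ≈ 2·N_eff·c/m² = 2 × 26.3 × 0.015 / 3.7² = 0.789 / 13.69 ≈ 0.0576 mm.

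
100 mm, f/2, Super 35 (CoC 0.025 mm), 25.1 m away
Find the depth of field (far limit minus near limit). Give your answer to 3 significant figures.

6.37 m

Hyperfocal distance H = f²/(N·c) + f = 100²/(2 × 0.025) + 100 = 10000/0.05 + 100 ≈ 200100.0 mm ≈ 200.1 m.
Near limit Dn = s·(H − f)/(H + s − 2f) = 25100 × (200100.0 − 100) / (200100.0 + 25100 − 2 × 100) = 25100 × 200000.0 / 225000.0 ≈ 22311.1 mm.
Far limit Df = s·(H − f)/(H − s) = 25100 × (200100.0 − 100) / (200100.0 − 25100) = 25100 × 200000.0 / 175000.0 ≈ 28685.7 mm.
Depth of field = Df − Dn = 28685.7 − 22311.1 ≈ 6374.6 mm ≈ 6.37 m.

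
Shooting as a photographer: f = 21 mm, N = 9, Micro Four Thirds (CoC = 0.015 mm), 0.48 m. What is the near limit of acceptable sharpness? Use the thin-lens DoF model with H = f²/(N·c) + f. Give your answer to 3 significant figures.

Hyperfocal distance H = f²/(N·c) + f = 21²/(9 × 0.015) + 21 = 441/0.135 + 21 ≈ 3287.7 mm ≈ 3.288 m.
Near limit Dn = s·(H − f)/(H + s − 2f) = 480 × (3287.7 − 21) / (3287.7 + 480 − 2 × 21) = 480 × 3266.7 / 3725.7 ≈ 420.86 mm.

421 mm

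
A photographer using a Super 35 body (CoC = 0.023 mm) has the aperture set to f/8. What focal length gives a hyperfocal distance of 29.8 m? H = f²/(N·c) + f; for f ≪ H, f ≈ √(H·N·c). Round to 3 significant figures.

74.0 mm

From H = f²/(N·c) + f, with f ≪ H: f ≈ √(H·N·c) = √(29800 × 8 × 0.023) = √5483.2 ≈ 74.05 mm.
Exact: f² + N·c·f − N·c·H = 0 ⇒ f = (−N·c + √((N·c)² + 4·N·c·H))/2 = (−0.184 + √21933)/2 ≈ 73.957 mm ≈ 74.0 mm.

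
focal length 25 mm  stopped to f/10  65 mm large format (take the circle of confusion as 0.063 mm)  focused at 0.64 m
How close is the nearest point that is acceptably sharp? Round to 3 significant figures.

395 mm

Hyperfocal distance H = f²/(N·c) + f = 25²/(10 × 0.063) + 25 = 625/0.63 + 25 ≈ 1017.1 mm ≈ 1.017 m.
Near limit Dn = s·(H − f)/(H + s − 2f) = 640 × (1017.1 − 25) / (1017.1 + 640 − 2 × 25) = 640 × 992.1 / 1607.1 ≈ 395.08 mm.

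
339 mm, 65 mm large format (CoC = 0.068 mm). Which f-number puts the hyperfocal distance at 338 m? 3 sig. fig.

f/5.01

Rearrange H = f²/(N·c) + f for N: N = f² / ((H − f)·c).
N = 339² / ((338000 − 339) × 0.068) = 114921 / 22961 ≈ 5.01.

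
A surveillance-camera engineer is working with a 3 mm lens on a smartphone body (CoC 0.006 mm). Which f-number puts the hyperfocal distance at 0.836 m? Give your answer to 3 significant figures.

Rearrange H = f²/(N·c) + f for N: N = f² / ((H − f)·c).
N = 3² / ((836 − 3) × 0.006) = 9 / 4.998 ≈ 1.80.

f/1.80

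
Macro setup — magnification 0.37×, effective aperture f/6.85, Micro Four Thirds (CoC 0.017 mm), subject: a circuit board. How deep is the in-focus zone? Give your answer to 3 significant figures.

1.70 mm

At magnification m, DoF ≈ 2·N_eff·c/m² = 2 × 6.85 × 0.017 / 0.37² = 0.2329 / 0.1369 ≈ 1.7 mm.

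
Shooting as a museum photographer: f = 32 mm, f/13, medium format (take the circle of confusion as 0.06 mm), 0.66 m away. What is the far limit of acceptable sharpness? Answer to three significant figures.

1.27 m

Hyperfocal distance H = f²/(N·c) + f = 32²/(13 × 0.06) + 32 = 1024/0.78 + 32 ≈ 1344.8 mm ≈ 1.345 m.
Far limit Df = s·(H − f)/(H − s) = 660 × (1344.8 − 32) / (1344.8 − 660) = 660 × 1312.8 / 684.8 ≈ 1265.2 mm ≈ 1.27 m.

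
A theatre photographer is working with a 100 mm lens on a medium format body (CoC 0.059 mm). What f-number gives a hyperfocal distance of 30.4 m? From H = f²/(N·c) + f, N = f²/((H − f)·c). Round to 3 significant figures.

f/5.59

Rearrange H = f²/(N·c) + f for N: N = f² / ((H − f)·c).
N = 100² / ((30400 − 100) × 0.059) = 10000 / 1788 ≈ 5.59.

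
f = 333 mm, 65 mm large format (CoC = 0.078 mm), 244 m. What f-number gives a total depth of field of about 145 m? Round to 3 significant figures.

Write h = H − f = f²/(N·c). The thin-lens limits are Dn = s·h/(h + (s−f)) and Df = s·h/(h − (s−f)), so DoF = Df − Dn = 2·s·(s−f)·h / (h² − (s−f)²).
That is a quadratic in h: DoF·h² − 2·s·(s−f)·h − DoF·(s−f)² = 0 ⇒ h = (s−f)·(s + √(s² + DoF²)) / DoF = 243667 × (244000 + √(244000² + 145000²)) / 145000 = 243667 × (244000 + 283833) / 145000 ≈ 887003 mm.
Then N = f²/(c·h) = 333² / (0.078 × 887003) = 110889 / 69186 ≈ 1.60.

f/1.60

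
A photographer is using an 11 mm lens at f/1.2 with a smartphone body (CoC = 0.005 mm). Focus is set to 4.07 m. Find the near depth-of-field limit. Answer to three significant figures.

3.39 m

Hyperfocal distance H = f²/(N·c) + f = 11²/(1.2 × 0.005) + 11 = 121/0.006 + 11 ≈ 20177.7 mm ≈ 20.18 m.
Near limit Dn = s·(H − f)/(H + s − 2f) = 4070 × (20177.7 − 11) / (20177.7 + 4070 − 2 × 11) = 4070 × 20166.7 / 24225.7 ≈ 3388.1 mm ≈ 3.39 m.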